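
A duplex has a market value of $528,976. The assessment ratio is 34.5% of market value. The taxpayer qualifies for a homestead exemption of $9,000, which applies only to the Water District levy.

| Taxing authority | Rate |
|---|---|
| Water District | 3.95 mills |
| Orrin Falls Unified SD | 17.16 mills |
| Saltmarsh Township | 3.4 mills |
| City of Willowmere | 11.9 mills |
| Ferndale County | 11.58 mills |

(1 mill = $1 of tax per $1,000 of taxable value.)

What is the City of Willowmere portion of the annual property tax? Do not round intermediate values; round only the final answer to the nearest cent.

Assessed value = $528,976 × 0.345 = $182,496.72
City of Willowmere taxable value = $182,496.72 (exemption does not apply)
City of Willowmere levy = $182,496.72 × 0.0119 = $2,171.710968

$2,171.71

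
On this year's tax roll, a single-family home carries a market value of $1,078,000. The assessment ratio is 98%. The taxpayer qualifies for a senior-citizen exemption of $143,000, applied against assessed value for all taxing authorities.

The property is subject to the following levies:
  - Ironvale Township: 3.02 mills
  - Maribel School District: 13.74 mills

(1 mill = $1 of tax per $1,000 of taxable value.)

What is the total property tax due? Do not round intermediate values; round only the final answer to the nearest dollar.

Assessed value = $1,078,000 × 0.98 = $1,056,440
Taxable value = $1,056,440 − $143,000 = $913,440
Ironvale Township: $913,440 × 0.00302 = $2,758.5888
Maribel School District: $913,440 × 0.01374 = $12,550.6656
Total = $2,758.5888 + $12,550.6656 = $15,309.2544

$15,309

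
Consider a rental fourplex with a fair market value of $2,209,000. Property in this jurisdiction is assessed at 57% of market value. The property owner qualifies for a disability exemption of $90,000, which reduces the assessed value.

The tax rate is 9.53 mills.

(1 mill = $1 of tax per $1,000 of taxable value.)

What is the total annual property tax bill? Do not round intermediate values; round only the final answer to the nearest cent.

$11,141.81

Assessed value = $2,209,000 × 0.57 = $1,259,130
Taxable value = $1,259,130 − $90,000 = $1,169,130
Tax = $1,169,130 × 0.00953 = $11,141.8089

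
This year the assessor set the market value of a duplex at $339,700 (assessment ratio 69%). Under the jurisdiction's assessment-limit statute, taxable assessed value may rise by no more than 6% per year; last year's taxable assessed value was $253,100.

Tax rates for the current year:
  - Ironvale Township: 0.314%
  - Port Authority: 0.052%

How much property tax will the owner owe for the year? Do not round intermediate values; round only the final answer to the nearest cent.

Uncapped assessed value = $339,700 × 0.69 = $234,393
Cap limit = $253,100 × 1.06 = $268,286
Taxable assessed value = min($234,393, $268,286) = $234,393 (cap does not bind)
Ironvale Township: $234,393 × 0.00314 = $735.99402
Port Authority: $234,393 × 0.00052 = $121.88436
Total = $857.87838

$857.88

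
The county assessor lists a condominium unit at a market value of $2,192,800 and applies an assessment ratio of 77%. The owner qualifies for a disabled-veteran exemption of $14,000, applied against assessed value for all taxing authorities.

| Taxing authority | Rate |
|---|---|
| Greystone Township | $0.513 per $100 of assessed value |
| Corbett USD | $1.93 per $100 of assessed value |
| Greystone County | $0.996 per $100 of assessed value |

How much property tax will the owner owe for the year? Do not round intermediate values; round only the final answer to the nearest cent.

Assessed value = $2,192,800 × 0.77 = $1,688,456
Taxable value = $1,688,456 − $14,000 = $1,674,456
Greystone Township: $1,674,456 × 0.00513 = $8,589.95928
Corbett USD: $1,674,456 × 0.0193 = $32,317.0008
Greystone County: $1,674,456 × 0.00996 = $16,677.58176
Total = $8,589.95928 + $32,317.0008 + $16,677.58176 = $57,584.54184

$57,584.54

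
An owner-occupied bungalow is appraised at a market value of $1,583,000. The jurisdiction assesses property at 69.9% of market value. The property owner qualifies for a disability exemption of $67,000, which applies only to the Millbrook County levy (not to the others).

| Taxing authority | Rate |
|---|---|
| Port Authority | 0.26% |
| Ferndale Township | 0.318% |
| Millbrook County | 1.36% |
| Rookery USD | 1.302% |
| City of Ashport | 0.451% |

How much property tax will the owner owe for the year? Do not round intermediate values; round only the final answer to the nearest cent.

$39,930.34

Assessed value = $1,583,000 × 0.699 = $1,106,517
Port Authority: $1,106,517 × 0.0026 = $2,876.9442
Ferndale Township: $1,106,517 × 0.00318 = $3,518.72406
Millbrook County: ($1,106,517 − $67,000) × 0.0136 = $1,039,517 × 0.0136 = $14,137.4312
Rookery USD: $1,106,517 × 0.01302 = $14,406.85134
City of Ashport: $1,106,517 × 0.00451 = $4,990.39167
Total = $39,930.34247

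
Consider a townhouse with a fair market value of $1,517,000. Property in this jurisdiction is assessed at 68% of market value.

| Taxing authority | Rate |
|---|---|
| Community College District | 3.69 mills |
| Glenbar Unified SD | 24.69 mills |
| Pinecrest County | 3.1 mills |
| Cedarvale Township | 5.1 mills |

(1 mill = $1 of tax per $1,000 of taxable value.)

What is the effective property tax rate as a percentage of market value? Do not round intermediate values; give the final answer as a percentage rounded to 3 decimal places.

2.487%

Assessed value = $1,517,000 × 0.68 = $1,031,560
Community College District: $1,031,560 × 0.00369 = $3,806.4564
Glenbar Unified SD: $1,031,560 × 0.02469 = $25,469.2164
Pinecrest County: $1,031,560 × 0.0031 = $3,197.836
Cedarvale Township: $1,031,560 × 0.0051 = $5,260.956
Total tax = $37,734.4648
Effective rate = $37,734.4648 ÷ $1,517,000 = 2.487% of market value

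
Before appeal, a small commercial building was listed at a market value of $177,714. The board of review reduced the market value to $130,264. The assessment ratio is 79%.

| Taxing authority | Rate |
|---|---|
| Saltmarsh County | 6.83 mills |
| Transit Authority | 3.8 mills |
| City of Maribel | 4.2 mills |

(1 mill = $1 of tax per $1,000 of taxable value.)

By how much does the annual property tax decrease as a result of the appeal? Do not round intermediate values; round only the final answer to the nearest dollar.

$556

Old assessed value = $177,714 × 0.79 = $140,394.06
New assessed value = $130,264 × 0.79 = $102,908.56
Combined rate = 0.00683 + 0.0038 + 0.0042 = 0.01483
Old tax = $140,394.06 × 0.01483 = $2,082.0439098
New tax = $102,908.56 × 0.01483 = $1,526.1339448
Reduction = $2,082.0439098 − $1,526.1339448 = $555.909965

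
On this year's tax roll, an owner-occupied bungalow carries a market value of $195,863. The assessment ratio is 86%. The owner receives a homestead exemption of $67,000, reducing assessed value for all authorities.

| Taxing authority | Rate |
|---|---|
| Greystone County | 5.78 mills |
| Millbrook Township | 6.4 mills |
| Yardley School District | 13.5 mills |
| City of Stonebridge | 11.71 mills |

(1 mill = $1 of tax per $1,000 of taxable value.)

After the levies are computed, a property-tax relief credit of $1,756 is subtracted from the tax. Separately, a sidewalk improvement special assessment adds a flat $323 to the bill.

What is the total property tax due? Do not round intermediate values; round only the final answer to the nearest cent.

$2,359.92

Assessed value = $195,863 × 0.86 = $168,442.18
Taxable value = $168,442.18 − $67,000 = $101,442.18
Greystone County: $101,442.18 × 0.00578 = $586.3358004
Millbrook Township: $101,442.18 × 0.0064 = $649.229952
Yardley School District: $101,442.18 × 0.0135 = $1,369.46943
City of Stonebridge: $101,442.18 × 0.01171 = $1,187.8879278
Levies subtotal = $3,792.9231102
After credit = $3,792.9231102 − $1,756 = $2,036.9231102
Total = $2,036.9231102 + $323 = $2,359.9231102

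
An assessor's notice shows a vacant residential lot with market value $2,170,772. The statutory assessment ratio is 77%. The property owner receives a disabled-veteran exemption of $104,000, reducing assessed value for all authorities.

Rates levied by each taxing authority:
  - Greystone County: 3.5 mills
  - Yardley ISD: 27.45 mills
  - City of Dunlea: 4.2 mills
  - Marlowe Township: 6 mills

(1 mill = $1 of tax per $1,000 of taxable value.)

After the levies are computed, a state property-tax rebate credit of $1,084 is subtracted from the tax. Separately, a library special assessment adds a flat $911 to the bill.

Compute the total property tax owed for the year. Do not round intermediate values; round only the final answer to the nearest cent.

$64,329.40

Assessed value = $2,170,772 × 0.77 = $1,671,494.44
Taxable value = $1,671,494.44 − $104,000 = $1,567,494.44
Greystone County: $1,567,494.44 × 0.0035 = $5,486.23054
Yardley ISD: $1,567,494.44 × 0.02745 = $43,027.722378
City of Dunlea: $1,567,494.44 × 0.0042 = $6,583.476648
Marlowe Township: $1,567,494.44 × 0.006 = $9,404.96664
Levies subtotal = $64,502.396206
After credit = $64,502.396206 − $1,084 = $63,418.396206
Total = $63,418.396206 + $911 = $64,329.396206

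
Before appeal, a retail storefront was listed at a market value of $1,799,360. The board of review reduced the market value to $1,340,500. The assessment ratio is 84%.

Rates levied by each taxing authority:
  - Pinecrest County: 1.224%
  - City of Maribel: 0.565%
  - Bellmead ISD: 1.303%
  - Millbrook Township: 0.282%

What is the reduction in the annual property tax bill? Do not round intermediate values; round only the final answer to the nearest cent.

Old assessed value = $1,799,360 × 0.84 = $1,511,462.4
New assessed value = $1,340,500 × 0.84 = $1,126,020
Combined rate = 0.01224 + 0.00565 + 0.01303 + 0.00282 = 0.03374
Old tax = $1,511,462.4 × 0.03374 = $50,996.741376
New tax = $1,126,020 × 0.03374 = $37,991.9148
Reduction = $50,996.741376 − $37,991.9148 = $13,004.826576

$13,004.83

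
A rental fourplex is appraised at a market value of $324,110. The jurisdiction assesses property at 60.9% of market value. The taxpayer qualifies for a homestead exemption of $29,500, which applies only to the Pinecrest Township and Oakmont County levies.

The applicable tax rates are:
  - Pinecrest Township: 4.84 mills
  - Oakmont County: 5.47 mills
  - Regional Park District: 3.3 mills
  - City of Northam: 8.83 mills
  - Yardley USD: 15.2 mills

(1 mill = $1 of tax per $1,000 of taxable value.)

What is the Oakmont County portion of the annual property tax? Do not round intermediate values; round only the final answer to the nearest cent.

$918.32

Assessed value = $324,110 × 0.609 = $197,382.99
Oakmont County taxable value = $197,382.99 − $29,500 = $167,882.99
Oakmont County levy = $167,882.99 × 0.00547 = $918.3199553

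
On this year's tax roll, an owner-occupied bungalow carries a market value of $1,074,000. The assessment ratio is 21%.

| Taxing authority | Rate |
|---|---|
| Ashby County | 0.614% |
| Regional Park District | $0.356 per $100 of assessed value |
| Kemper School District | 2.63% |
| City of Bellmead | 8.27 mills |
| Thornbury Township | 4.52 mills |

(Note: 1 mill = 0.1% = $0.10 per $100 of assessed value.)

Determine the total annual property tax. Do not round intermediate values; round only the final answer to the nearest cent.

$11,004.10

Assessed value = $1,074,000 × 0.21 = $225,540
Ashby County: $225,540 × 0.00614 = $1,384.8156
Regional Park District: $225,540 × 0.00356 = $802.9224
Kemper School District: $225,540 × 0.0263 = $5,931.702
City of Bellmead: $225,540 × 0.00827 = $1,865.2158
Thornbury Township: $225,540 × 0.00452 = $1,019.4408
Total = $11,004.0966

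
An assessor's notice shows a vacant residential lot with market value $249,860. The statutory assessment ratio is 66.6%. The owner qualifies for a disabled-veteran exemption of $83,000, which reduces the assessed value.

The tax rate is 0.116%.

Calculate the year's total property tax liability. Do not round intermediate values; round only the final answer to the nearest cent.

Assessed value = $249,860 × 0.666 = $166,406.76
Taxable value = $166,406.76 − $83,000 = $83,406.76
Tax = $83,406.76 × 0.00116 = $96.7518416

$96.75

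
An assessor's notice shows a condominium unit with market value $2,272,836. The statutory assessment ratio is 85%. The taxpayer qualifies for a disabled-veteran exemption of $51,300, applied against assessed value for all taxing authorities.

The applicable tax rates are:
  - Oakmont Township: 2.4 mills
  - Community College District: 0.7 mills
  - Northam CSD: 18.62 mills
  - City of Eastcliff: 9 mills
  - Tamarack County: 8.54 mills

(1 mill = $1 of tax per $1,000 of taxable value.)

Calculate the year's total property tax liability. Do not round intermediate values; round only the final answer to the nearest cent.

$73,832.77

Assessed value = $2,272,836 × 0.85 = $1,931,910.6
Taxable value = $1,931,910.6 − $51,300 = $1,880,610.6
Oakmont Township: $1,880,610.6 × 0.0024 = $4,513.46544
Community College District: $1,880,610.6 × 0.0007 = $1,316.42742
Northam CSD: $1,880,610.6 × 0.01862 = $35,016.969372
City of Eastcliff: $1,880,610.6 × 0.009 = $16,925.4954
Tamarack County: $1,880,610.6 × 0.00854 = $16,060.414524
Total = $4,513.46544 + $1,316.42742 + $35,016.969372 + $16,925.4954 + $16,060.414524 = $73,832.772156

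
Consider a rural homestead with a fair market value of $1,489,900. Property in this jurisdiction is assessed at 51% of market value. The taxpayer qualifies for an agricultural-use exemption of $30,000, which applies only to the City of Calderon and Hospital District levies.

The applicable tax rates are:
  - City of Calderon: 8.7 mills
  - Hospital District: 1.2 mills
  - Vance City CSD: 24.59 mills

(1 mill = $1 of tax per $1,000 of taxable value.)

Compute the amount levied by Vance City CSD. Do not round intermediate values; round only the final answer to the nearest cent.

Assessed value = $1,489,900 × 0.51 = $759,849
Vance City CSD taxable value = $759,849 (exemption does not apply)
Vance City CSD levy = $759,849 × 0.02459 = $18,684.68691

$18,684.69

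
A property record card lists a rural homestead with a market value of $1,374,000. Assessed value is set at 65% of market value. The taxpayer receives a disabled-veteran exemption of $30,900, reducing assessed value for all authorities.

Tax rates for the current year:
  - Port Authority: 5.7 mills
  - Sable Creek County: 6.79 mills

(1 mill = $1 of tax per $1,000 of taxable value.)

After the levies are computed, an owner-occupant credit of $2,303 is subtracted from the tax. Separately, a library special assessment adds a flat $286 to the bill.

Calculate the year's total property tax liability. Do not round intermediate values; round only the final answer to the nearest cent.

$8,751.88

Assessed value = $1,374,000 × 0.65 = $893,100
Taxable value = $893,100 − $30,900 = $862,200
Port Authority: $862,200 × 0.0057 = $4,914.54
Sable Creek County: $862,200 × 0.00679 = $5,854.338
Levies subtotal = $10,768.878
After credit = $10,768.878 − $2,303 = $8,465.878
Total = $8,465.878 + $286 = $8,751.878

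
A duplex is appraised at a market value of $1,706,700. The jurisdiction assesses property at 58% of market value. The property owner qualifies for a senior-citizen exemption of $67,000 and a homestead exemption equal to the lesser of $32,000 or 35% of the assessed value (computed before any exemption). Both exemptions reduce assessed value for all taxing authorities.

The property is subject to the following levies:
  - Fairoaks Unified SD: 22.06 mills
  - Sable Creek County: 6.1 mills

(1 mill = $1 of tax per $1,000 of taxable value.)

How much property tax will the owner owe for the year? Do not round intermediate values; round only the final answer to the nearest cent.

Assessed value = $1,706,700 × 0.58 = $989,886
Homestead exemption = min($32,000, 35% × $989,886) = min($32,000, $346,460.1) = $32,000 (dollar cap binds)
Taxable value = $989,886 − $67,000 − $32,000 = $890,886
Fairoaks Unified SD: $890,886 × 0.02206 = $19,652.94516
Sable Creek County: $890,886 × 0.0061 = $5,434.4046
Total = $25,087.34976

$25,087.35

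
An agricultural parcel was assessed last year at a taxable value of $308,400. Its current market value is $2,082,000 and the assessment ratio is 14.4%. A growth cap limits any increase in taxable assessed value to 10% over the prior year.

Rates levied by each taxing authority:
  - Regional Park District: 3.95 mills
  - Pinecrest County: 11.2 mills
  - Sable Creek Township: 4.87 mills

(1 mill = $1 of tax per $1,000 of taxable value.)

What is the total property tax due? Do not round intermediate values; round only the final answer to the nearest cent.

Uncapped assessed value = $2,082,000 × 0.144 = $299,808
Cap limit = $308,400 × 1.1 = $339,240
Taxable assessed value = min($299,808, $339,240) = $299,808 (cap does not bind)
Regional Park District: $299,808 × 0.00395 = $1,184.2416
Pinecrest County: $299,808 × 0.0112 = $3,357.8496
Sable Creek Township: $299,808 × 0.00487 = $1,460.06496
Total = $6,002.15616

$6,002.16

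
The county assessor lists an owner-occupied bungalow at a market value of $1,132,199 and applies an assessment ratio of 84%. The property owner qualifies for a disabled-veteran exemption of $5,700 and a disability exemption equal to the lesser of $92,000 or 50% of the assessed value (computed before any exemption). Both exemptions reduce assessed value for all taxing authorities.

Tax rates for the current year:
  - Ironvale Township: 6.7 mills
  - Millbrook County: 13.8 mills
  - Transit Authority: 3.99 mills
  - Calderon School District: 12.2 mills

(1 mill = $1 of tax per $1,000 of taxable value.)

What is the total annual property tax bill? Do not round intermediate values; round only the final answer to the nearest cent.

$31,309.31

Assessed value = $1,132,199 × 0.84 = $951,047.16
Disability exemption = min($92,000, 50% × $951,047.16) = min($92,000, $475,523.58) = $92,000 (dollar cap binds)
Taxable value = $951,047.16 − $5,700 − $92,000 = $853,347.16
Ironvale Township: $853,347.16 × 0.0067 = $5,717.425972
Millbrook County: $853,347.16 × 0.0138 = $11,776.190808
Transit Authority: $853,347.16 × 0.00399 = $3,404.8551684
Calderon School District: $853,347.16 × 0.0122 = $10,410.835352
Total = $31,309.3073004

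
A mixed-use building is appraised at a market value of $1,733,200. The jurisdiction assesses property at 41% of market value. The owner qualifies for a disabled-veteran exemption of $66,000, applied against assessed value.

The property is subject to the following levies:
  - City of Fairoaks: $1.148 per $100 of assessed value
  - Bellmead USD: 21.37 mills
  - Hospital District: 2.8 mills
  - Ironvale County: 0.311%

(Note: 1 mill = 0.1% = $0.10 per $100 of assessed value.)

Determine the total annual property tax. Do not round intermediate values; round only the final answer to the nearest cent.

$24,985.16

Assessed value = $1,733,200 × 0.41 = $710,612
Taxable value = $710,612 − $66,000 = $644,612
City of Fairoaks: $644,612 × 0.01148 = $7,400.14576
Bellmead USD: $644,612 × 0.02137 = $13,775.35844
Hospital District: $644,612 × 0.0028 = $1,804.9136
Ironvale County: $644,612 × 0.00311 = $2,004.74332
Total = $24,985.16112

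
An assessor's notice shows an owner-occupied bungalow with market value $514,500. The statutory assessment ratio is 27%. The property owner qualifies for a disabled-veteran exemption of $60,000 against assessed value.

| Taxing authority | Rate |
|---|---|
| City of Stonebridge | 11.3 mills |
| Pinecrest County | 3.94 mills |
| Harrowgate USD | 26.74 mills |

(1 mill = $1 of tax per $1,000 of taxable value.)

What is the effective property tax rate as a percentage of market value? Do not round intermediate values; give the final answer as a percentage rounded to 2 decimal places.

0.64%

Assessed value = $514,500 × 0.27 = $138,915
Taxable value = $138,915 − $60,000 = $78,915
City of Stonebridge: $78,915 × 0.0113 = $891.7395
Pinecrest County: $78,915 × 0.00394 = $310.9251
Harrowgate USD: $78,915 × 0.02674 = $2,110.1871
Total tax = $3,312.8517
Effective rate = $3,312.8517 ÷ $514,500 = 0.64% of market value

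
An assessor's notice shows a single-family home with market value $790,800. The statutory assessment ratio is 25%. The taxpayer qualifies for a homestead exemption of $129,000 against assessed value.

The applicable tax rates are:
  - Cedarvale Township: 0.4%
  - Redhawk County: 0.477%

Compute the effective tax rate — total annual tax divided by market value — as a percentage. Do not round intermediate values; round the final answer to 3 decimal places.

0.076%

Assessed value = $790,800 × 0.25 = $197,700
Taxable value = $197,700 − $129,000 = $68,700
Cedarvale Township: $68,700 × 0.004 = $274.8
Redhawk County: $68,700 × 0.00477 = $327.699
Total tax = $602.499
Effective rate = $602.499 ÷ $790,800 = 0.076% of market value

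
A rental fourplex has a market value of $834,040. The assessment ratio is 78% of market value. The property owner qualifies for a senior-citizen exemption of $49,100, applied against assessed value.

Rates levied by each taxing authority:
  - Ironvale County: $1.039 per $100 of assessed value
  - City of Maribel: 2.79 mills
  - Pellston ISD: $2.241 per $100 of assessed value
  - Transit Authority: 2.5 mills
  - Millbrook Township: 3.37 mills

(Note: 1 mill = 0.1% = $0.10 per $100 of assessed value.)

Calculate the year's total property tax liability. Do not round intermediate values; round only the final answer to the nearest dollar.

$24,936

Assessed value = $834,040 × 0.78 = $650,551.2
Taxable value = $650,551.2 − $49,100 = $601,451.2
Ironvale County: $601,451.2 × 0.01039 = $6,249.077968
City of Maribel: $601,451.2 × 0.00279 = $1,678.048848
Pellston ISD: $601,451.2 × 0.02241 = $13,478.521392
Transit Authority: $601,451.2 × 0.0025 = $1,503.628
Millbrook Township: $601,451.2 × 0.00337 = $2,026.890544
Total = $24,936.166752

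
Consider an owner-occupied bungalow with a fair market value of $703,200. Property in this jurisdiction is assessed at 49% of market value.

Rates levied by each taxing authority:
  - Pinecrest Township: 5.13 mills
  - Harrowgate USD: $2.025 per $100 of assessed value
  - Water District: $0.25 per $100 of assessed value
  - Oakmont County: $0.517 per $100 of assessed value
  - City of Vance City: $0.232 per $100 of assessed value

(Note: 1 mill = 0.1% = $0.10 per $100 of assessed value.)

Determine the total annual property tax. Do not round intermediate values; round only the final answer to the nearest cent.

Assessed value = $703,200 × 0.49 = $344,568
Pinecrest Township: $344,568 × 0.00513 = $1,767.63384
Harrowgate USD: $344,568 × 0.02025 = $6,977.502
Water District: $344,568 × 0.0025 = $861.42
Oakmont County: $344,568 × 0.00517 = $1,781.41656
City of Vance City: $344,568 × 0.00232 = $799.39776
Total = $12,187.37016

$12,187.37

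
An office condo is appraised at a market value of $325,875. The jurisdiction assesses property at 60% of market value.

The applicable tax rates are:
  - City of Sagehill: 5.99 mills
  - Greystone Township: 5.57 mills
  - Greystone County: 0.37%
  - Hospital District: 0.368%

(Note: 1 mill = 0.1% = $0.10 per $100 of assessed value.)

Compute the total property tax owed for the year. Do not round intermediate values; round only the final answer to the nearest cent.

$3,703.24

Assessed value = $325,875 × 0.6 = $195,525
City of Sagehill: $195,525 × 0.00599 = $1,171.19475
Greystone Township: $195,525 × 0.00557 = $1,089.07425
Greystone County: $195,525 × 0.0037 = $723.4425
Hospital District: $195,525 × 0.00368 = $719.532
Total = $3,703.2435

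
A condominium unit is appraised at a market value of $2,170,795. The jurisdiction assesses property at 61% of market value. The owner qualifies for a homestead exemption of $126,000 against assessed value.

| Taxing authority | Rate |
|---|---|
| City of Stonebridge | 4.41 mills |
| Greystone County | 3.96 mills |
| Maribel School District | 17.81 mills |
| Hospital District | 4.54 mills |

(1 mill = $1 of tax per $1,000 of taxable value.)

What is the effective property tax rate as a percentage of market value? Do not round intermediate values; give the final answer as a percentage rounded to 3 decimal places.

Assessed value = $2,170,795 × 0.61 = $1,324,184.95
Taxable value = $1,324,184.95 − $126,000 = $1,198,184.95
City of Stonebridge: $1,198,184.95 × 0.00441 = $5,283.9956295
Greystone County: $1,198,184.95 × 0.00396 = $4,744.812402
Maribel School District: $1,198,184.95 × 0.01781 = $21,339.6739595
Hospital District: $1,198,184.95 × 0.00454 = $5,439.759673
Total tax = $36,808.241664
Effective rate = $36,808.241664 ÷ $2,170,795 = 1.696% of market value

1.696%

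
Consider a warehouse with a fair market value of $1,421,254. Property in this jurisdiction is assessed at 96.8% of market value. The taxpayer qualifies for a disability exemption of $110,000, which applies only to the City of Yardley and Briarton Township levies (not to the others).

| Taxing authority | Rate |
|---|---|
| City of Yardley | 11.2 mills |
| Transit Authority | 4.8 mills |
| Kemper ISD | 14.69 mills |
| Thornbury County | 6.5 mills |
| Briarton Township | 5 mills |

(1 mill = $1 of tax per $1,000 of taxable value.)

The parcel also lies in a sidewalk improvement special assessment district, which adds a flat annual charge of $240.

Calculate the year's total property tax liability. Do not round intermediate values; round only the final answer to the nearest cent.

Assessed value = $1,421,254 × 0.968 = $1,375,773.872
City of Yardley: ($1,375,773.872 − $110,000) × 0.0112 = $1,265,773.872 × 0.0112 = $14,176.6673664
Transit Authority: $1,375,773.872 × 0.0048 = $6,603.7145856
Kemper ISD: $1,375,773.872 × 0.01469 = $20,210.11817968
Thornbury County: $1,375,773.872 × 0.0065 = $8,942.530168
Briarton Township: ($1,375,773.872 − $110,000) × 0.005 = $1,265,773.872 × 0.005 = $6,328.86936
Levies subtotal = $56,261.89965968
Total = $56,261.89965968 + $240 = $56,501.89965968

$56,501.90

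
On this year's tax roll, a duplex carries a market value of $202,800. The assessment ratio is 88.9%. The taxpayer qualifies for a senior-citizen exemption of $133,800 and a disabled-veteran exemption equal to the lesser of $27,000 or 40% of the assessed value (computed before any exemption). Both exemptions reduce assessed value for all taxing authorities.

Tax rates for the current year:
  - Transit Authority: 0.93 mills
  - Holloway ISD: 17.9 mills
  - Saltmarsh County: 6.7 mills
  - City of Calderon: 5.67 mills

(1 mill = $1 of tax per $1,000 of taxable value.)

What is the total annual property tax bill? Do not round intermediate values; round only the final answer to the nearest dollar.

Assessed value = $202,800 × 0.889 = $180,289.2
Disabled-veteran exemption = min($27,000, 40% × $180,289.2) = min($27,000, $72,115.68) = $27,000 (dollar cap binds)
Taxable value = $180,289.2 − $133,800 − $27,000 = $19,489.2
Transit Authority: $19,489.2 × 0.00093 = $18.124956
Holloway ISD: $19,489.2 × 0.0179 = $348.85668
Saltmarsh County: $19,489.2 × 0.0067 = $130.57764
City of Calderon: $19,489.2 × 0.00567 = $110.503764
Total = $608.06304

$608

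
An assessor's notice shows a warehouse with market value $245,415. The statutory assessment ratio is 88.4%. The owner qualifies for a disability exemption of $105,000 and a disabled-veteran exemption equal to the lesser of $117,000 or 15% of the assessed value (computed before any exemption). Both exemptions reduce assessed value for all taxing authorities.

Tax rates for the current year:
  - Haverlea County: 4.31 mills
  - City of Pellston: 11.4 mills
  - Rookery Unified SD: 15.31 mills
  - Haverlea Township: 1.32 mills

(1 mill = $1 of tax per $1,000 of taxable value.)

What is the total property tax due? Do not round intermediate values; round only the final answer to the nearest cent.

Assessed value = $245,415 × 0.884 = $216,946.86
Disabled-veteran exemption = min($117,000, 15% × $216,946.86) = min($117,000, $32,542.029) = $32,542.029 (percentage binds)
Taxable value = $216,946.86 − $105,000 − $32,542.029 = $79,404.831
Haverlea County: $79,404.831 × 0.00431 = $342.23482161
City of Pellston: $79,404.831 × 0.0114 = $905.2150734
Rookery Unified SD: $79,404.831 × 0.01531 = $1,215.68796261
Haverlea Township: $79,404.831 × 0.00132 = $104.81437692
Total = $2,567.95223454

$2,567.95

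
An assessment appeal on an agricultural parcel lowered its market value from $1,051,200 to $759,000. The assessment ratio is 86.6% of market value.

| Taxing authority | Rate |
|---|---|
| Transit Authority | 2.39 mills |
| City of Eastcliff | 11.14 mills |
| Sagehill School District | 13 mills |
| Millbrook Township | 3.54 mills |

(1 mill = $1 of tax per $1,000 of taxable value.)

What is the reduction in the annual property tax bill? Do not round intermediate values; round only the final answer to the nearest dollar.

$7,609

Old assessed value = $1,051,200 × 0.866 = $910,339.2
New assessed value = $759,000 × 0.866 = $657,294
Combined rate = 0.00239 + 0.01114 + 0.013 + 0.00354 = 0.03007
Old tax = $910,339.2 × 0.03007 = $27,373.899744
New tax = $657,294 × 0.03007 = $19,764.83058
Reduction = $27,373.899744 − $19,764.83058 = $7,609.069164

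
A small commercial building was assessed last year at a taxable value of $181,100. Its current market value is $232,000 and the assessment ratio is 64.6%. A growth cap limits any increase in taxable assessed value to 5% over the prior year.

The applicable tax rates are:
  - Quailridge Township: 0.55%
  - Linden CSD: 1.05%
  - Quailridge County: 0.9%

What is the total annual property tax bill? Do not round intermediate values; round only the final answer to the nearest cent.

$3,746.80

Uncapped assessed value = $232,000 × 0.646 = $149,872
Cap limit = $181,100 × 1.05 = $190,155
Taxable assessed value = min($149,872, $190,155) = $149,872 (cap does not bind)
Quailridge Township: $149,872 × 0.0055 = $824.296
Linden CSD: $149,872 × 0.0105 = $1,573.656
Quailridge County: $149,872 × 0.009 = $1,348.848
Total = $3,746.8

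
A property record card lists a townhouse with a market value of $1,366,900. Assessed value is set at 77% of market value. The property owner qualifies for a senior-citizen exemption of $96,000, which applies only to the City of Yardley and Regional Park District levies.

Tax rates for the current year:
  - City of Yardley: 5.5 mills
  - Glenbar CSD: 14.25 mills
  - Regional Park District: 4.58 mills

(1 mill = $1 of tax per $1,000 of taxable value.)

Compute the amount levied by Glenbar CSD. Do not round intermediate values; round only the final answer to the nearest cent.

Assessed value = $1,366,900 × 0.77 = $1,052,513
Glenbar CSD taxable value = $1,052,513 (exemption does not apply)
Glenbar CSD levy = $1,052,513 × 0.01425 = $14,998.31025

$14,998.31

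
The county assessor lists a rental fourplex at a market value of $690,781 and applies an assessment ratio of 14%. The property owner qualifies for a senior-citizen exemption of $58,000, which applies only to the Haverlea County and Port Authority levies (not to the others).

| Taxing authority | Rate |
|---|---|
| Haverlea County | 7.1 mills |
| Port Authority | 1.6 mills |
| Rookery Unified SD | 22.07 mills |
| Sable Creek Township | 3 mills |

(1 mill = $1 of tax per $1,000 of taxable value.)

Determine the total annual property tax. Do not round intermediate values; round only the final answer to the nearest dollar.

Assessed value = $690,781 × 0.14 = $96,709.34
Haverlea County: ($96,709.34 − $58,000) × 0.0071 = $38,709.34 × 0.0071 = $274.836314
Port Authority: ($96,709.34 − $58,000) × 0.0016 = $38,709.34 × 0.0016 = $61.934944
Rookery Unified SD: $96,709.34 × 0.02207 = $2,134.3751338
Sable Creek Township: $96,709.34 × 0.003 = $290.12802
Total = $2,761.2744118

$2,761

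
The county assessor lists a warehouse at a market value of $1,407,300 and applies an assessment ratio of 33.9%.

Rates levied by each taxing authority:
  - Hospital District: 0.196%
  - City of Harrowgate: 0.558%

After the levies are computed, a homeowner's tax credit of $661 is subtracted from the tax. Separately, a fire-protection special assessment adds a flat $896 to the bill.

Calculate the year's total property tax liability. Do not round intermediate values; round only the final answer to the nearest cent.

Assessed value = $1,407,300 × 0.339 = $477,074.7
Hospital District: $477,074.7 × 0.00196 = $935.066412
City of Harrowgate: $477,074.7 × 0.00558 = $2,662.076826
Levies subtotal = $3,597.143238
After credit = $3,597.143238 − $661 = $2,936.143238
Total = $2,936.143238 + $896 = $3,832.143238

$3,832.14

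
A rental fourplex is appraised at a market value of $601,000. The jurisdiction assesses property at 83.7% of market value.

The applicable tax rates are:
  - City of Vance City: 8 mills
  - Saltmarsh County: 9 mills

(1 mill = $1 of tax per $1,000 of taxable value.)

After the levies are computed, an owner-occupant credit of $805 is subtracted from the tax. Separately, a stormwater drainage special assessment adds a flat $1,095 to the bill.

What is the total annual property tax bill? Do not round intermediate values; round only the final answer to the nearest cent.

$8,841.63

Assessed value = $601,000 × 0.837 = $503,037
City of Vance City: $503,037 × 0.008 = $4,024.296
Saltmarsh County: $503,037 × 0.009 = $4,527.333
Levies subtotal = $8,551.629
After credit = $8,551.629 − $805 = $7,746.629
Total = $7,746.629 + $1,095 = $8,841.629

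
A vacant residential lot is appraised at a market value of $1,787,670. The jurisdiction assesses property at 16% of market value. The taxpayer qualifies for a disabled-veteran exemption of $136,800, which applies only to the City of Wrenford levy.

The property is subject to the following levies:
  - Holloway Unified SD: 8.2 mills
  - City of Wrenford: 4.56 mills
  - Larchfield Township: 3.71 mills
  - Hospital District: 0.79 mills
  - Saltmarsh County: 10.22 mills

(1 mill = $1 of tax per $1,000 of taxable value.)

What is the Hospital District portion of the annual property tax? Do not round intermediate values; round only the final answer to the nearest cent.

$225.96

Assessed value = $1,787,670 × 0.16 = $286,027.2
Hospital District taxable value = $286,027.2 (exemption does not apply)
Hospital District levy = $286,027.2 × 0.00079 = $225.961488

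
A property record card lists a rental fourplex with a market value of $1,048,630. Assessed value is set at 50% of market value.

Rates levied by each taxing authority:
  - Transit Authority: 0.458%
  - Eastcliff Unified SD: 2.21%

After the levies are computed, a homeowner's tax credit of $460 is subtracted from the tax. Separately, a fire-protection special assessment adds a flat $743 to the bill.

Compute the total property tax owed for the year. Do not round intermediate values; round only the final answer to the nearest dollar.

$14,272

Assessed value = $1,048,630 × 0.5 = $524,315
Transit Authority: $524,315 × 0.00458 = $2,401.3627
Eastcliff Unified SD: $524,315 × 0.0221 = $11,587.3615
Levies subtotal = $13,988.7242
After credit = $13,988.7242 − $460 = $13,528.7242
Total = $13,528.7242 + $743 = $14,271.7242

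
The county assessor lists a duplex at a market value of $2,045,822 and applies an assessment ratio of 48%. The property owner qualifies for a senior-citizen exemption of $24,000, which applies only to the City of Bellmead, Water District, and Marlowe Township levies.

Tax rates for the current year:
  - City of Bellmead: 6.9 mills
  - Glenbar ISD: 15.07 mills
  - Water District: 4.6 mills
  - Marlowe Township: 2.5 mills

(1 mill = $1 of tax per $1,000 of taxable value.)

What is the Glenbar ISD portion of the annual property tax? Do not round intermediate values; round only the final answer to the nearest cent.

Assessed value = $2,045,822 × 0.48 = $981,994.56
Glenbar ISD taxable value = $981,994.56 (exemption does not apply)
Glenbar ISD levy = $981,994.56 × 0.01507 = $14,798.6580192

$14,798.66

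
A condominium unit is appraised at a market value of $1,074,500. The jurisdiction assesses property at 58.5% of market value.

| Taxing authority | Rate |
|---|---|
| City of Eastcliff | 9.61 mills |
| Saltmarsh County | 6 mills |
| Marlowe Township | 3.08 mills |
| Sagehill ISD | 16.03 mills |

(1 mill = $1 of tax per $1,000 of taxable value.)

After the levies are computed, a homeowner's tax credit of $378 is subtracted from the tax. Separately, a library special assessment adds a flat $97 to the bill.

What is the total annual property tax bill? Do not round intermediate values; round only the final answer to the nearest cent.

$21,543.38

Assessed value = $1,074,500 × 0.585 = $628,582.5
City of Eastcliff: $628,582.5 × 0.00961 = $6,040.677825
Saltmarsh County: $628,582.5 × 0.006 = $3,771.495
Marlowe Township: $628,582.5 × 0.00308 = $1,936.0341
Sagehill ISD: $628,582.5 × 0.01603 = $10,076.177475
Levies subtotal = $21,824.3844
After credit = $21,824.3844 − $378 = $21,446.3844
Total = $21,446.3844 + $97 = $21,543.3844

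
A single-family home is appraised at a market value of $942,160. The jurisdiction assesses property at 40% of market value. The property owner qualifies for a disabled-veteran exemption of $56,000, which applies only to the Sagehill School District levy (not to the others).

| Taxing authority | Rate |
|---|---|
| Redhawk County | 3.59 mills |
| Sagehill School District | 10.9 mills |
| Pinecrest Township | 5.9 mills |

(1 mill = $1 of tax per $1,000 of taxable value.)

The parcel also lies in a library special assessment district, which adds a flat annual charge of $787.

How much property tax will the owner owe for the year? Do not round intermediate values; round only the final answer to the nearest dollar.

Assessed value = $942,160 × 0.4 = $376,864
Redhawk County: $376,864 × 0.00359 = $1,352.94176
Sagehill School District: ($376,864 − $56,000) × 0.0109 = $320,864 × 0.0109 = $3,497.4176
Pinecrest Township: $376,864 × 0.0059 = $2,223.4976
Levies subtotal = $7,073.85696
Total = $7,073.85696 + $787 = $7,860.85696

$7,861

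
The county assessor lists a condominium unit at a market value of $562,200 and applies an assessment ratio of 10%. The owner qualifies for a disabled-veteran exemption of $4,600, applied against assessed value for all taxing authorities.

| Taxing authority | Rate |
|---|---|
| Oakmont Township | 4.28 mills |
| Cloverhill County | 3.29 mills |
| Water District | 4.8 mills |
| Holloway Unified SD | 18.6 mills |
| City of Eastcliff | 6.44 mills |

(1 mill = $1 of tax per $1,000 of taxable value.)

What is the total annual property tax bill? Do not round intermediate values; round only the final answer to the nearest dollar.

$1,931

Assessed value = $562,200 × 0.1 = $56,220
Taxable value = $56,220 − $4,600 = $51,620
Oakmont Township: $51,620 × 0.00428 = $220.9336
Cloverhill County: $51,620 × 0.00329 = $169.8298
Water District: $51,620 × 0.0048 = $247.776
Holloway Unified SD: $51,620 × 0.0186 = $960.132
City of Eastcliff: $51,620 × 0.00644 = $332.4328
Total = $220.9336 + $169.8298 + $247.776 + $960.132 + $332.4328 = $1,931.1042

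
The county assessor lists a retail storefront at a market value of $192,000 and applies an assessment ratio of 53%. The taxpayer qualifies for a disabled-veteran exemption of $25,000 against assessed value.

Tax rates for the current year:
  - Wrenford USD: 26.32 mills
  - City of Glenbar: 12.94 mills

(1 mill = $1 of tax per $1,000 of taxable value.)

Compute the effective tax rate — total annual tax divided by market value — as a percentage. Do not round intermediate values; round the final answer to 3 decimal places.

Assessed value = $192,000 × 0.53 = $101,760
Taxable value = $101,760 − $25,000 = $76,760
Wrenford USD: $76,760 × 0.02632 = $2,020.3232
City of Glenbar: $76,760 × 0.01294 = $993.2744
Total tax = $3,013.5976
Effective rate = $3,013.5976 ÷ $192,000 = 1.570% of market value

1.570%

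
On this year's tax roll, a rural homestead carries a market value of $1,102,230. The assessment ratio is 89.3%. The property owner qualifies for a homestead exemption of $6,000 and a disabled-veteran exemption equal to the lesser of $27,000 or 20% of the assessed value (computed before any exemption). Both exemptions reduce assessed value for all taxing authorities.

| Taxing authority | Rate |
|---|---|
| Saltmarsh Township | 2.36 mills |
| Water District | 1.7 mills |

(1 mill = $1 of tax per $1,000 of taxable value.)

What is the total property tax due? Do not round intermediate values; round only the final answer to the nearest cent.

Assessed value = $1,102,230 × 0.893 = $984,291.39
Disabled-veteran exemption = min($27,000, 20% × $984,291.39) = min($27,000, $196,858.278) = $27,000 (dollar cap binds)
Taxable value = $984,291.39 − $6,000 − $27,000 = $951,291.39
Saltmarsh Township: $951,291.39 × 0.00236 = $2,245.0476804
Water District: $951,291.39 × 0.0017 = $1,617.195363
Total = $3,862.2430434

$3,862.24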